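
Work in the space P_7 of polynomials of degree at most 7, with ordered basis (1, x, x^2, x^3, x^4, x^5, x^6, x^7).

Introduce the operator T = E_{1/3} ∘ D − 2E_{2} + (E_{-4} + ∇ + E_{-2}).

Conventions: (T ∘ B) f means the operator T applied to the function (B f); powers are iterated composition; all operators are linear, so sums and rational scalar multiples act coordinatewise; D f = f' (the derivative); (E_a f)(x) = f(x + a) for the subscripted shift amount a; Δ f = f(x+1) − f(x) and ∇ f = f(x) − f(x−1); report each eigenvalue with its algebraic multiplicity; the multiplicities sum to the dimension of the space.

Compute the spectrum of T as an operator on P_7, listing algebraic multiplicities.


image of 1: 0
image of x: -8
image of x^2: -16x + 35/3
image of x^3: -24x^2 + 35x - 260/3
image of x^4: -32x^3 + 70x^2 - (1040/3)x + 6457/27
image of x^5: -40x^4 + (350/3)x^3 - (2600/3)x^2 + (32285/27)x - 90634/81
image of x^6: -48x^5 + 175x^4 - (5200/3)x^3 + (32285/9)x^2 - (181268/27)x + 326513/81
image of x^7: -56x^6 + 245x^5 - (9100/3)x^4 + (225995/27)x^3 - (634438/27)x^2 + (2285591/81)x - 12223136/729
the matrix is upper triangular; its diagonal is (0, 0, 0, 0, 0, 0, 0, 0)
for a triangular matrix the eigenvalues are the diagonal entries, with algebraic multiplicity their repetition count

λ = 0 (multiplicity 8)


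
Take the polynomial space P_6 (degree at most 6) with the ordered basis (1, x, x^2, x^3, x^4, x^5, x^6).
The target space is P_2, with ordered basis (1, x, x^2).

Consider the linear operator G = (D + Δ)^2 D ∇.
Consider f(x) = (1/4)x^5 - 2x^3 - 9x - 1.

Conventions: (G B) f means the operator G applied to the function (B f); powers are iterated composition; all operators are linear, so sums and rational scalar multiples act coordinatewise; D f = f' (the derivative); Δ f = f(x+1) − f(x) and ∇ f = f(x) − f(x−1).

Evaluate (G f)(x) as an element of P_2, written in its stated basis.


∇ f = (5/4)x^4 - (5/2)x^3 - (7/2)x^2 + (19/4)x - 43/4
D ∇ f = 5x^3 - (15/2)x^2 - 7x + 19/4
D (D ∇) f = 15x^2 - 15x - 7
Δ (D ∇) f = 15x^2 - 19/2
(D + Δ) (D ∇) f = 30x^2 - 15x - 33/2
D (D + Δ) (D ∇) f = 60x - 15
Δ (D + Δ) (D ∇) f = 60x + 15
(D + Δ) (D + Δ) (D ∇) f = 120x

the image equals g(x) = 120x


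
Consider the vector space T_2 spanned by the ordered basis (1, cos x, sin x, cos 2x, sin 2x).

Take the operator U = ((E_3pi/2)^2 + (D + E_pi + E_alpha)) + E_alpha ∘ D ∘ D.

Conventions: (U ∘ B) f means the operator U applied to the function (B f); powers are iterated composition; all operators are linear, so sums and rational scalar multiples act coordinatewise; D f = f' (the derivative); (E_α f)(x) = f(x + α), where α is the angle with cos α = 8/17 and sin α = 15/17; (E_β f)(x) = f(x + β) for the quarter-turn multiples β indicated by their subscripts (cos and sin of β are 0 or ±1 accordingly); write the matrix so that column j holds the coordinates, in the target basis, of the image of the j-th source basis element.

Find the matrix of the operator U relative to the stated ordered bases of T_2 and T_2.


image of 1: 3
image of cos x: -2cos x - sin x
image of sin x: cos x - 2sin x
image of cos 2x: (1061/289)cos 2x + (142/289)sin 2x
image of sin 2x: -(142/289)cos 2x + (1061/289)sin 2x
each image's coordinates form column j of the matrix

the matrix is [[3, 0, 0, 0, 0]; [0, -2, 1, 0, 0]; [0, -1, -2, 0, 0]; [0, 0, 0, 1061/289, -142/289]; [0, 0, 0, 142/289, 1061/289]] (rows listed top to bottom)


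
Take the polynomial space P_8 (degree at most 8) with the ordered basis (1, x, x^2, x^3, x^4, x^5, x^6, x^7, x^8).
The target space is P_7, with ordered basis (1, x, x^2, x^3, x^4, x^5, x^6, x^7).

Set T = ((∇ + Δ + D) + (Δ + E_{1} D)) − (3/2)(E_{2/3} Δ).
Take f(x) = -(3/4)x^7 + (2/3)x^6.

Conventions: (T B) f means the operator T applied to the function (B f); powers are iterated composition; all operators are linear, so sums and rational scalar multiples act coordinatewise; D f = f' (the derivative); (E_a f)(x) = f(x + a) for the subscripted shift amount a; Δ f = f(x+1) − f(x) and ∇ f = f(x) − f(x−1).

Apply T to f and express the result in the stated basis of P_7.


g(x) = -(147/8)x^6 + (175/8)x^5 + (65/8)x^4 + (1265/8)x^3 + (8059/72)x^2 + (18787/216)x + 10331/648

∇ f = -(21/4)x^6 + (79/4)x^5 - (145/4)x^4 + (475/12)x^3 - (103/4)x^2 + (37/4)x - 17/12
Δ f = -(21/4)x^6 - (47/4)x^5 - (65/4)x^4 - (155/12)x^3 - (23/4)x^2 - (5/4)x - 1/12
D f = -(21/4)x^6 + 4x^5
(∇ + Δ + D) f = -(63/4)x^6 + 12x^5 - (105/2)x^4 + (80/3)x^3 - (63/2)x^2 + 8x - 3/2
Δ f = -(21/4)x^6 - (47/4)x^5 - (65/4)x^4 - (155/12)x^3 - (23/4)x^2 - (5/4)x - 1/12
D f = -(21/4)x^6 + 4x^5
E_{1} D f = -(21/4)x^6 - (55/2)x^5 - (235/4)x^4 - 65x^3 - (155/4)x^2 - (23/2)x - 5/4
(Δ + E_{1} D) f = -(21/2)x^6 - (157/4)x^5 - 75x^4 - (935/12)x^3 - (89/2)x^2 - (51/4)x - 4/3
((∇ + Δ + D) + (Δ + E_{1} D)) f = -(105/4)x^6 - (109/4)x^5 - (255/2)x^4 - (205/4)x^3 - 76x^2 - (19/4)x - 17/6
Δ f = -(21/4)x^6 - (47/4)x^5 - (65/4)x^4 - (155/12)x^3 - (23/4)x^2 - (5/4)x - 1/12
E_{2/3} Δ f = -(21/4)x^6 - (131/4)x^5 - (1085/12)x^4 - (1675/12)x^3 - (13531/108)x^2 - (19813/324)x - 12167/972
(-(3/2)(E_{2/3} Δ)) f = (63/8)x^6 + (393/8)x^5 + (1085/8)x^4 + (1675/8)x^3 + (13531/72)x^2 + (19813/216)x + 12167/648
(((∇ + Δ + D) + (Δ + E_{1} D)) − (3/2)(E_{2/3} Δ)) f = -(147/8)x^6 + (175/8)x^5 + (65/8)x^4 + (1265/8)x^3 + (8059/72)x^2 + (18787/216)x + 10331/648


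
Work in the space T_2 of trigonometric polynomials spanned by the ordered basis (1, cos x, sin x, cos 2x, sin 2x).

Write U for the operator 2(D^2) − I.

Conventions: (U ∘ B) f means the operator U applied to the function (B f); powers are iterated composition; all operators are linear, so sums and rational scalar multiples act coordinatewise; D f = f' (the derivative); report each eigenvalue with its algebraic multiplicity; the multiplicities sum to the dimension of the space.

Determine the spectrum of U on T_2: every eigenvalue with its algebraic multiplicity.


image of 1: -1
image of cos x: -3cos x
image of sin x: -3sin x
image of cos 2x: -9cos 2x
image of sin 2x: -9sin 2x
the matrix is diagonal; its diagonal is (-1, -3, -3, -9, -9)
for a triangular matrix the eigenvalues are the diagonal entries, with algebraic multiplicity their repetition count

λ = -9 (multiplicity 2), λ = -3 (multiplicity 2), λ = -1 (multiplicity 1)


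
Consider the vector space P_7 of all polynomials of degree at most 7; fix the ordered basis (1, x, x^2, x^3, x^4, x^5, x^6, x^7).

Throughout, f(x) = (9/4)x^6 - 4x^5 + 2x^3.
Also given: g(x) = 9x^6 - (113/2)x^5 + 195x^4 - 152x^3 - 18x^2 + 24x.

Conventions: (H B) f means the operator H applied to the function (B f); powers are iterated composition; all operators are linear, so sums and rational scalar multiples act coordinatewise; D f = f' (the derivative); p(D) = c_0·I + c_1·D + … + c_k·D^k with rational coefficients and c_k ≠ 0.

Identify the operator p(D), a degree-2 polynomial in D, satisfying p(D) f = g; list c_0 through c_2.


p(D) = 4·I − 3·D + 2·D^2, i.e. c_0 = 4, c_1 = -3, c_2 = 2

D^0 f = (9/4)x^6 - 4x^5 + 2x^3
D^1 f = (27/2)x^5 - 20x^4 + 6x^2
D^2 f = (135/2)x^4 - 80x^3 + 12x
matching coefficients of g against c_0 f + c_1 Df + … from the top degree down determines the c_i
solution: c_0 = 4, c_1 = -3, c_2 = 2


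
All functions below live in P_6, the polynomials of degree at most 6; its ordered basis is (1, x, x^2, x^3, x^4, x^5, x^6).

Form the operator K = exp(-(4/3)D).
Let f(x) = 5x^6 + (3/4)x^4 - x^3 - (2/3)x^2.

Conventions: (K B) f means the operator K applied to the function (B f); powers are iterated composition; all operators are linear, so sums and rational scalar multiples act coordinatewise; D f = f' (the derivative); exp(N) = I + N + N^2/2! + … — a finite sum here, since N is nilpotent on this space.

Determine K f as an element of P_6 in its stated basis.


the result is g(x) = 5x^6 - 40x^5 + (1609/12)x^4 - (6535/27)x^3 + (6706/27)x^2 - (11104/81)x + 23072/729

order-1 term: -40x^5 - 4x^3 + 4x^2 + (16/9)x
order-2 term: (400/3)x^4 + 8x^2 - (16/3)x - 32/27
order-3 term: -(6400/27)x^3 - (64/9)x + 64/27
order-4 term: (6400/27)x^2 + 64/27
order-5 term: -(10240/81)x
order-6 term: 20480/729
the series for exp(-(4/3)D) f terminates at order 6
exp(-(4/3)D) f = 5x^6 - 40x^5 + (1609/12)x^4 - (6535/27)x^3 + (6706/27)x^2 - (11104/81)x + 23072/729


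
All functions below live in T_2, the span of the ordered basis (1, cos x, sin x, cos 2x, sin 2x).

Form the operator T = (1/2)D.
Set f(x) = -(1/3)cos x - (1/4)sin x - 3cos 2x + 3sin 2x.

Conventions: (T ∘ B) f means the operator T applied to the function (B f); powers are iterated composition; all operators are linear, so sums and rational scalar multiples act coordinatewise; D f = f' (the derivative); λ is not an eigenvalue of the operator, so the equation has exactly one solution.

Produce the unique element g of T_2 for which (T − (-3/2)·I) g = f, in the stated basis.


the result is g(x) = -(3/20)cos x - (13/60)sin x - (30/13)cos 2x + (6/13)sin 2x

write g with unknown coordinates in the stated basis and equate coefficients in (T − (-3/2)·I) g = f
solving from the highest basis element down gives g = -(3/20)cos x - (13/60)sin x - (30/13)cos 2x + (6/13)sin 2x
check: T g = -(13/120)cos x + (3/40)sin x + (6/13)cos 2x + (30/13)sin 2x
so T g − (-3/2)·g = -(1/3)cos x - (1/4)sin x - 3cos 2x + 3sin 2x = f ✓


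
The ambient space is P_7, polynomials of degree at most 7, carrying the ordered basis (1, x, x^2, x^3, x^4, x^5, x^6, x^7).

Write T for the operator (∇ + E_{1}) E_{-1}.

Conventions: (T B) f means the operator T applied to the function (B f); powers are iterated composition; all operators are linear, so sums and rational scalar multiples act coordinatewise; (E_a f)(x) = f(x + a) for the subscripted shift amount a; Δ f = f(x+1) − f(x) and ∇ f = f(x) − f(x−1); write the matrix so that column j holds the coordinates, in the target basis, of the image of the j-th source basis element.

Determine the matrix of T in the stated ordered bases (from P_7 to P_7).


the matrix is [[1, 1, -3, 7, -15, 31, -63, 127]; [0, 1, 2, -9, 28, -75, 186, -441]; [0, 0, 1, 3, -18, 70, -225, 651]; [0, 0, 0, 1, 4, -30, 140, -525]; [0, 0, 0, 0, 1, 5, -45, 245]; [0, 0, 0, 0, 0, 1, 6, -63]; [0, 0, 0, 0, 0, 0, 1, 7]; [0, 0, 0, 0, 0, 0, 0, 1]] (rows listed top to bottom)

image of 1: 1
image of x: x + 1
image of x^2: x^2 + 2x - 3
image of x^3: x^3 + 3x^2 - 9x + 7
image of x^4: x^4 + 4x^3 - 18x^2 + 28x - 15
image of x^5: x^5 + 5x^4 - 30x^3 + 70x^2 - 75x + 31
image of x^6: x^6 + 6x^5 - 45x^4 + 140x^3 - 225x^2 + 186x - 63
image of x^7: x^7 + 7x^6 - 63x^5 + 245x^4 - 525x^3 + 651x^2 - 441x + 127
each image's coordinates form column j of the matrix


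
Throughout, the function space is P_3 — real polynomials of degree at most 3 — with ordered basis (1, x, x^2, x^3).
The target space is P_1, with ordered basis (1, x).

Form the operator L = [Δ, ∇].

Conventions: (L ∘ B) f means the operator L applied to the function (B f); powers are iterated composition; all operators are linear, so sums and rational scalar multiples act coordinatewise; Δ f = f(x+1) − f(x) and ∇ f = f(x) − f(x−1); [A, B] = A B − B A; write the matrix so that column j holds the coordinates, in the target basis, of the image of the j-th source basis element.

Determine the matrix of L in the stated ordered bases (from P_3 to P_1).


the matrix is [[0, 0, 0, 0]; [0, 0, 0, 0]] (rows listed top to bottom)

image of 1: 0
image of x: 0
image of x^2: 0
image of x^3: 0
each image's coordinates form column j of the matrix


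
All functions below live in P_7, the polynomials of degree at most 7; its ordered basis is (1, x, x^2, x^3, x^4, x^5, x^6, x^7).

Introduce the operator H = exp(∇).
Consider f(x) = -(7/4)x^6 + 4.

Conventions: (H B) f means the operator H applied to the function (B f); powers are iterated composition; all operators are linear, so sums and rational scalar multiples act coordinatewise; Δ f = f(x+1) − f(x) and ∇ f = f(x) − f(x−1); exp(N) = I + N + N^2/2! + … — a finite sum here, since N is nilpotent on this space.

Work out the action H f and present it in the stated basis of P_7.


order-1 term: -(21/2)x^5 + (105/4)x^4 - 35x^3 + (105/4)x^2 - (21/2)x + 7/4
order-2 term: -(105/4)x^4 + 105x^3 - (735/4)x^2 + (315/2)x - 217/4
order-3 term: -35x^3 + (315/2)x^2 - (525/2)x + 315/2
order-4 term: -(105/4)x^2 + 105x - 455/4
order-5 term: -(21/2)x + 105/4
order-6 term: -7/4
the series for exp(∇) f terminates at order 6
exp(∇) f = -(7/4)x^6 - (21/2)x^5 + 35x^3 - (105/4)x^2 - 21x + 79/4

g(x) = -(7/4)x^6 - (21/2)x^5 + 35x^3 - (105/4)x^2 - 21x + 79/4


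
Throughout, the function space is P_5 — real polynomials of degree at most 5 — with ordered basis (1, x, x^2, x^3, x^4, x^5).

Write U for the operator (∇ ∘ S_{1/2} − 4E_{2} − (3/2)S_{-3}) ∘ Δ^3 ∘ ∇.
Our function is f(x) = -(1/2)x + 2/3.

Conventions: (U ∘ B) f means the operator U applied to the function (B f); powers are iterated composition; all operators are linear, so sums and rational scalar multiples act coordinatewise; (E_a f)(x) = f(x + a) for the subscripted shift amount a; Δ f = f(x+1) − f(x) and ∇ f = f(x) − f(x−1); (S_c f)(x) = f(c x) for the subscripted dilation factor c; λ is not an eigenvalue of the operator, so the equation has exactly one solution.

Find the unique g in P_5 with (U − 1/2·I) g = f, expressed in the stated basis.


the result is g(x) = x - 4/3

write g with unknown coordinates in the stated basis and equate coefficients in (U − 1/2·I) g = f
solving from the highest basis element down gives g = x - 4/3
check: U g = 0
so U g − 1/2·g = -(1/2)x + 2/3 = f ✓


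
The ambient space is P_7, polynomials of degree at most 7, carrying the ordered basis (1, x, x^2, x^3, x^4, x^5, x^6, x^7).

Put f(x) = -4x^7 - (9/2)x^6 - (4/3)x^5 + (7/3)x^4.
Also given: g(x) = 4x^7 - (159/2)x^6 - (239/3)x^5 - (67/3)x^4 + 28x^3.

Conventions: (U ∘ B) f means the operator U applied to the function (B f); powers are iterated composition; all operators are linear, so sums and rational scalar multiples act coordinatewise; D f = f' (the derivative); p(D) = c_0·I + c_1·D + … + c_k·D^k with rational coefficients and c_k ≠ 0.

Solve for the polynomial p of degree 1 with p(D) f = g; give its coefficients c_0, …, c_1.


p(D) = -I + 3·D, i.e. c_0 = -1, c_1 = 3

D^0 f = -4x^7 - (9/2)x^6 - (4/3)x^5 + (7/3)x^4
D^1 f = -28x^6 - 27x^5 - (20/3)x^4 + (28/3)x^3
matching coefficients of g against c_0 f + c_1 Df + … from the top degree down determines the c_i
solution: c_0 = -1, c_1 = 3


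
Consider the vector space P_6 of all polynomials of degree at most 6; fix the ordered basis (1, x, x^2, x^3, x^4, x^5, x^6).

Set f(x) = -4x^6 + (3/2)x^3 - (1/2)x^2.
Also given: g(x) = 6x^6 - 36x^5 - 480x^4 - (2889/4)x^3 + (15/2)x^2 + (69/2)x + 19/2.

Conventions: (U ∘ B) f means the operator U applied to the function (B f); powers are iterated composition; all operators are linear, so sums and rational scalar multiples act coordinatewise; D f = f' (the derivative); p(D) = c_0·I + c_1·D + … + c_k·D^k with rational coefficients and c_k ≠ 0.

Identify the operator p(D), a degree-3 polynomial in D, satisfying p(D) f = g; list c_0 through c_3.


p(D) = -(3/2)·I + (3/2)·D + 4·D^2 + (3/2)·D^3, i.e. c_0 = -3/2, c_1 = 3/2, c_2 = 4, c_3 = 3/2

D^0 f = -4x^6 + (3/2)x^3 - (1/2)x^2
D^1 f = -24x^5 + (9/2)x^2 - x
D^2 f = -120x^4 + 9x - 1
D^3 f = -480x^3 + 9
matching coefficients of g against c_0 f + c_1 Df + … from the top degree down determines the c_i
solution: c_0 = -3/2, c_1 = 3/2, c_2 = 4, c_3 = 3/2


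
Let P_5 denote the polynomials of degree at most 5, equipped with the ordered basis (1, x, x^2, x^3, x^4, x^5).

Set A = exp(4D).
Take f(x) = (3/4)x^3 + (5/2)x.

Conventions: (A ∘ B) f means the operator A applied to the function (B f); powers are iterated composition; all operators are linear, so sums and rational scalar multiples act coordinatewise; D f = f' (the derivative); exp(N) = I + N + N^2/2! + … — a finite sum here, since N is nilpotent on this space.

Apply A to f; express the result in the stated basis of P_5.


g(x) = (3/4)x^3 + 9x^2 + (77/2)x + 58

order-1 term: 9x^2 + 10
order-2 term: 36x
order-3 term: 48
the series for exp(4D) f terminates at order 3
exp(4D) f = (3/4)x^3 + 9x^2 + (77/2)x + 58


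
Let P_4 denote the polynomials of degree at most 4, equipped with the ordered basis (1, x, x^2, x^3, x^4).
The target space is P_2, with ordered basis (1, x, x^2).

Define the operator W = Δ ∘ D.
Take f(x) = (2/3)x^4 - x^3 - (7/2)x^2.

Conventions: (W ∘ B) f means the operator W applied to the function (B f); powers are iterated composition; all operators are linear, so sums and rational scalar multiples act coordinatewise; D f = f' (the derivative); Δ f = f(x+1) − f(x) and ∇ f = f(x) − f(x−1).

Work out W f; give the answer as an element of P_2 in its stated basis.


D f = (8/3)x^3 - 3x^2 - 7x
Δ D f = 8x^2 + 2x - 22/3

the result is g(x) = 8x^2 + 2x - 22/3


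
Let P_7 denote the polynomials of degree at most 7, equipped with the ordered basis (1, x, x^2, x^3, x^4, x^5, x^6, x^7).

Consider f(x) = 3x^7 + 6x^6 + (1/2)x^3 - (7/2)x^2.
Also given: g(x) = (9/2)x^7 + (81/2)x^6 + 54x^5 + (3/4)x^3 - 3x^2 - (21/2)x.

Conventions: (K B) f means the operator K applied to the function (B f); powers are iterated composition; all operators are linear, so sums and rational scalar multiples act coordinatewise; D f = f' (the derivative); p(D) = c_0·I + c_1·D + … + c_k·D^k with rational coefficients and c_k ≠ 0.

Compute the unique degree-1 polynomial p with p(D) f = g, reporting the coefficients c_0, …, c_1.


D^0 f = 3x^7 + 6x^6 + (1/2)x^3 - (7/2)x^2
D^1 f = 21x^6 + 36x^5 + (3/2)x^2 - 7x
matching coefficients of g against c_0 f + c_1 Df + … from the top degree down determines the c_i
solution: c_0 = 3/2, c_1 = 3/2

c_0 = 3/2, c_1 = 3/2


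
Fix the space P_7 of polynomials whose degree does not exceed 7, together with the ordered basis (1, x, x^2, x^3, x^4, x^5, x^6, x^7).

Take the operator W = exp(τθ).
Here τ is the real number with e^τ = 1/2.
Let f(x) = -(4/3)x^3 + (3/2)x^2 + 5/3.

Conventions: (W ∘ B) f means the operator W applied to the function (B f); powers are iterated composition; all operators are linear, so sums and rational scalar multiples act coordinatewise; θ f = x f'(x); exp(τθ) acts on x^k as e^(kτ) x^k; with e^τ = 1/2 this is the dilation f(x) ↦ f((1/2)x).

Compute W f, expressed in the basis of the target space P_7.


the image equals g(x) = -(1/6)x^3 + (3/8)x^2 + 5/3

exp(τθ) x^k = e^(kτ) x^k; with e^τ = 1/2 this sends x^k to (1/2)^k x^k
x^2 ↦ 1/4 x^2
x^3 ↦ 1/8 x^3
applying this coordinatewise to f: exp(τθ) f = -(1/6)x^3 + (3/8)x^2 + 5/3


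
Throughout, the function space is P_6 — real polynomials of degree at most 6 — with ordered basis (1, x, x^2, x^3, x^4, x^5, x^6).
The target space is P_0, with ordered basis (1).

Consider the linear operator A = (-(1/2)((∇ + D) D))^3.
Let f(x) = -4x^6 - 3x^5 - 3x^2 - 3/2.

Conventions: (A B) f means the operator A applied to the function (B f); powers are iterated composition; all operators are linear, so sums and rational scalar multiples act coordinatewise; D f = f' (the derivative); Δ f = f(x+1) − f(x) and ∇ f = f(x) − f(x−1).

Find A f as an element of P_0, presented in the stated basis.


D f = -24x^5 - 15x^4 - 6x
∇ D f = -120x^4 + 180x^3 - 150x^2 + 60x - 15
D D f = -120x^4 - 60x^3 - 6
(∇ + D) D f = -240x^4 + 120x^3 - 150x^2 + 60x - 21
(-(1/2)((∇ + D) D)) f = 120x^4 - 60x^3 + 75x^2 - 30x + 21/2
D (-(1/2)((∇ + D) D)) f = 480x^3 - 180x^2 + 150x - 30
∇ D (-(1/2)((∇ + D) D)) f = 1440x^2 - 1800x + 810
D D (-(1/2)((∇ + D) D)) f = 1440x^2 - 360x + 150
(∇ + D) D (-(1/2)((∇ + D) D)) f = 2880x^2 - 2160x + 960
(-(1/2)((∇ + D) D)) (-(1/2)((∇ + D) D)) f = -1440x^2 + 1080x - 480
D (-(1/2)((∇ + D) D)) (-(1/2)((∇ + D) D)) f = -2880x + 1080
∇ D (-(1/2)((∇ + D) D)) (-(1/2)((∇ + D) D)) f = -2880
D D (-(1/2)((∇ + D) D)) (-(1/2)((∇ + D) D)) f = -2880
(∇ + D) D (-(1/2)((∇ + D) D)) (-(1/2)((∇ + D) D)) f = -5760
(-(1/2)((∇ + D) D)) (-(1/2)((∇ + D) D)) (-(1/2)((∇ + D) D)) f = 2880

g(x) = 2880


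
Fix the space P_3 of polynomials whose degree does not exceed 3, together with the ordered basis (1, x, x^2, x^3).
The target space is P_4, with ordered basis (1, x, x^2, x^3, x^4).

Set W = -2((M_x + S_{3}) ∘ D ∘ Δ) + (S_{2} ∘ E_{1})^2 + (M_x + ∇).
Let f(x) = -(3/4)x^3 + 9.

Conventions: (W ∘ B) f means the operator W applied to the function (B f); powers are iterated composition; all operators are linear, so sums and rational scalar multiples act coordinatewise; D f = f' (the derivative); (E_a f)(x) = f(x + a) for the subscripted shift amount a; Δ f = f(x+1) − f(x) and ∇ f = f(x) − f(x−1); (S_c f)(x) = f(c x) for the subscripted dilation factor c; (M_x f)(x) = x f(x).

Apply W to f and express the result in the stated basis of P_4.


Δ f = -(9/4)x^2 - (9/4)x - 3/4
D Δ f = -(9/2)x - 9/4
M_x D Δ f = -(9/2)x^2 - (9/4)x
S_{3} D Δ f = -(27/2)x - 9/4
(M_x + S_{3}) D Δ f = -(9/2)x^2 - (63/4)x - 9/4
(-2((M_x + S_{3}) ∘ D ∘ Δ)) f = 9x^2 + (63/2)x + 9/2
E_{1} f = -(3/4)x^3 - (9/4)x^2 - (9/4)x + 33/4
S_{2} E_{1} f = -6x^3 - 9x^2 - (9/2)x + 33/4
E_{1} (S_{2} ∘ E_{1}) f = -6x^3 - 27x^2 - (81/2)x - 45/4
S_{2} E_{1} (S_{2} ∘ E_{1}) f = -48x^3 - 108x^2 - 81x - 45/4
M_x f = -(3/4)x^4 + 9x
∇ f = -(9/4)x^2 + (9/4)x - 3/4
(M_x + ∇) f = -(3/4)x^4 - (9/4)x^2 + (45/4)x - 3/4
(-2((M_x + S_{3}) ∘ D ∘ Δ) + (S_{2} ∘ E_{1})^2 + (M_x + ∇)) f = -(3/4)x^4 - 48x^3 - (405/4)x^2 - (153/4)x - 15/2

the image equals g(x) = -(3/4)x^4 - 48x^3 - (405/4)x^2 - (153/4)x - 15/2


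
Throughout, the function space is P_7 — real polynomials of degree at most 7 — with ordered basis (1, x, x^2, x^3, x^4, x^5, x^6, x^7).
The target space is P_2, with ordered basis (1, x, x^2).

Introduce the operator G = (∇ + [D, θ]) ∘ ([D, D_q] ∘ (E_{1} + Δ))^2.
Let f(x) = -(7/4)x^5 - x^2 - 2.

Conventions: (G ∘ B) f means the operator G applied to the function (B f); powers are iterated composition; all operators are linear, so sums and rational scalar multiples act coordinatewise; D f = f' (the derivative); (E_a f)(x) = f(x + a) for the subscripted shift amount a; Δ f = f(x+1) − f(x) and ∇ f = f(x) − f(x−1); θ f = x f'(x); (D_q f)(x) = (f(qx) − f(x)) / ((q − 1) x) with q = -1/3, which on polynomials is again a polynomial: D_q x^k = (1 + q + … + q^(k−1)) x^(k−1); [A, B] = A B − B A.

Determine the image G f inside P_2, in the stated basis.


g(x) = -784/729

E_{1} f = -(7/4)x^5 - (35/4)x^4 - (35/2)x^3 - (37/2)x^2 - (43/4)x - 19/4
Δ f = -(35/4)x^4 - (35/2)x^3 - (35/2)x^2 - (43/4)x - 11/4
(E_{1} + Δ) f = -(7/4)x^5 - (35/2)x^4 - 35x^3 - 36x^2 - (43/2)x - 15/2
D_q (E_{1} + Δ) f = -(427/324)x^4 - (350/27)x^3 - (245/9)x^2 - 24x - 43/2
D D_q (E_{1} + Δ) f = -(427/81)x^3 - (350/9)x^2 - (490/9)x - 24
D (E_{1} + Δ) f = -(35/4)x^4 - 70x^3 - 105x^2 - 72x - 43/2
D_q D (E_{1} + Δ) f = -(175/27)x^3 - (490/9)x^2 - 70x - 72
[D, D_q] (E_{1} + Δ) f = (98/81)x^3 + (140/9)x^2 + (140/9)x + 48
E_{1} ([D, D_q] ∘ (E_{1} + Δ)) f = (98/81)x^3 + (518/27)x^2 + (1358/27)x + 6506/81
Δ ([D, D_q] ∘ (E_{1} + Δ)) f = (98/27)x^2 + (938/27)x + 2618/81
(E_{1} + Δ) ([D, D_q] ∘ (E_{1} + Δ)) f = (98/81)x^3 + (616/27)x^2 + (2296/27)x + 9124/81
D_q (E_{1} + Δ) ([D, D_q] ∘ (E_{1} + Δ)) f = (686/729)x^2 + (1232/81)x + 2296/27
D D_q (E_{1} + Δ) ([D, D_q] ∘ (E_{1} + Δ)) f = (1372/729)x + 1232/81
D (E_{1} + Δ) ([D, D_q] ∘ (E_{1} + Δ)) f = (98/27)x^2 + (1232/27)x + 2296/27
D_q D (E_{1} + Δ) ([D, D_q] ∘ (E_{1} + Δ)) f = (196/81)x + 1232/27
[D, D_q] (E_{1} + Δ) ([D, D_q] ∘ (E_{1} + Δ)) f = -(392/729)x - 2464/81
∇ ([D, D_q] ∘ (E_{1} + Δ))^2 f = -392/729
θ ([D, D_q] ∘ (E_{1} + Δ))^2 f = -(392/729)x
D θ ([D, D_q] ∘ (E_{1} + Δ))^2 f = -392/729
D ([D, D_q] ∘ (E_{1} + Δ))^2 f = -392/729
θ D ([D, D_q] ∘ (E_{1} + Δ))^2 f = 0
[D, θ] ([D, D_q] ∘ (E_{1} + Δ))^2 f = -392/729
(∇ + [D, θ]) ([D, D_q] ∘ (E_{1} + Δ))^2 f = -784/729


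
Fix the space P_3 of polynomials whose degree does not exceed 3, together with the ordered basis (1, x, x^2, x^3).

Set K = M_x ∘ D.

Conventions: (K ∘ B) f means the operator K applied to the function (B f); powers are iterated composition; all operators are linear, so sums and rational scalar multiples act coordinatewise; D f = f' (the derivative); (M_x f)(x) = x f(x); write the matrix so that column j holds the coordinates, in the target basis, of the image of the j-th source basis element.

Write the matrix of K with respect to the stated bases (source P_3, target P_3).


the matrix is [[0, 0, 0, 0]; [0, 1, 0, 0]; [0, 0, 2, 0]; [0, 0, 0, 3]] (rows listed top to bottom)

image of 1: 0
image of x: x
image of x^2: 2x^2
image of x^3: 3x^3
each image's coordinates form column j of the matrix


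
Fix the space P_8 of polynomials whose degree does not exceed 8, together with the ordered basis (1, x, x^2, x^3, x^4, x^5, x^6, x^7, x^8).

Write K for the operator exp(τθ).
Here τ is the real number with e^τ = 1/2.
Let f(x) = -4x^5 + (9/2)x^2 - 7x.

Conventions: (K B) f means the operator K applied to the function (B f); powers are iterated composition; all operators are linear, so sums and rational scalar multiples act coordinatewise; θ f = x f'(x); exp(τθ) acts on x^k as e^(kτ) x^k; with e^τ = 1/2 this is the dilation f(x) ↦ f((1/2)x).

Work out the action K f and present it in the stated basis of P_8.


the result is g(x) = -(1/8)x^5 + (9/8)x^2 - (7/2)x

exp(τθ) x^k = e^(kτ) x^k; with e^τ = 1/2 this sends x^k to (1/2)^k x^k
x ↦ 1/2 x
x^2 ↦ 1/4 x^2
x^5 ↦ 1/32 x^5
applying this coordinatewise to f: exp(τθ) f = -(1/8)x^5 + (9/8)x^2 - (7/2)x


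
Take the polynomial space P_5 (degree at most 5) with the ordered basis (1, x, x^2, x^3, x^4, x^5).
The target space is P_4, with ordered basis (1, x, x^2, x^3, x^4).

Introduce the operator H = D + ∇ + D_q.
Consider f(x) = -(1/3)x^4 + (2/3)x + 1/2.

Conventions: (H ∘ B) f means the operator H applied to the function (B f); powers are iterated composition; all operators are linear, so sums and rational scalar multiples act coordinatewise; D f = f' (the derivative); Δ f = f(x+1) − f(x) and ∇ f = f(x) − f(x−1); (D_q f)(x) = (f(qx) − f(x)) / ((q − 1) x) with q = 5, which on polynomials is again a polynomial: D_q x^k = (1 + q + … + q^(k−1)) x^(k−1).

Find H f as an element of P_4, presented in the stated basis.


D f = -(4/3)x^3 + 2/3
∇ f = -(4/3)x^3 + 2x^2 - (4/3)x + 1
D_q f = -52x^3 + 2/3
(D + ∇ + D_q) f = -(164/3)x^3 + 2x^2 - (4/3)x + 7/3

g(x) = -(164/3)x^3 + 2x^2 - (4/3)x + 7/3


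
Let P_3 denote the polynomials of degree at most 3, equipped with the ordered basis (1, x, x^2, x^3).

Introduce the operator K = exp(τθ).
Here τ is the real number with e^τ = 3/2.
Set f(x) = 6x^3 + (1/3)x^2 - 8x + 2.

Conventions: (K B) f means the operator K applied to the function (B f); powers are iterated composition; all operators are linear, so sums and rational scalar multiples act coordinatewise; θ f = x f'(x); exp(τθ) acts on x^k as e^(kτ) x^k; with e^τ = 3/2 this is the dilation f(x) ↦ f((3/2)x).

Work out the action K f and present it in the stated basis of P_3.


g(x) = (81/4)x^3 + (3/4)x^2 - 12x + 2

exp(τθ) x^k = e^(kτ) x^k; with e^τ = 3/2 this sends x^k to (3/2)^k x^k
x ↦ 3/2 x
x^2 ↦ 9/4 x^2
x^3 ↦ 27/8 x^3
applying this coordinatewise to f: exp(τθ) f = (81/4)x^3 + (3/4)x^2 - 12x + 2


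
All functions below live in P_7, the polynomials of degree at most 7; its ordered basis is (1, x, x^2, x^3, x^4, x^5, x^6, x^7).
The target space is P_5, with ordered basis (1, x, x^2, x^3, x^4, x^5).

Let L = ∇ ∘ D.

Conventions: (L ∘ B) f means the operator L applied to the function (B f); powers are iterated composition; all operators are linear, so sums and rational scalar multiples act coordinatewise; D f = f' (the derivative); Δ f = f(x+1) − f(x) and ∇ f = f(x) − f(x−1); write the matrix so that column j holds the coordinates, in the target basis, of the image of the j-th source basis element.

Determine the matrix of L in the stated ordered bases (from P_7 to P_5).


image of 1: 0
image of x: 0
image of x^2: 2
image of x^3: 6x - 3
image of x^4: 12x^2 - 12x + 4
image of x^5: 20x^3 - 30x^2 + 20x - 5
image of x^6: 30x^4 - 60x^3 + 60x^2 - 30x + 6
image of x^7: 42x^5 - 105x^4 + 140x^3 - 105x^2 + 42x - 7
each image's coordinates form column j of the matrix

the matrix is [[0, 0, 2, -3, 4, -5, 6, -7]; [0, 0, 0, 6, -12, 20, -30, 42]; [0, 0, 0, 0, 12, -30, 60, -105]; [0, 0, 0, 0, 0, 20, -60, 140]; [0, 0, 0, 0, 0, 0, 30, -105]; [0, 0, 0, 0, 0, 0, 0, 42]] (rows listed top to bottom)


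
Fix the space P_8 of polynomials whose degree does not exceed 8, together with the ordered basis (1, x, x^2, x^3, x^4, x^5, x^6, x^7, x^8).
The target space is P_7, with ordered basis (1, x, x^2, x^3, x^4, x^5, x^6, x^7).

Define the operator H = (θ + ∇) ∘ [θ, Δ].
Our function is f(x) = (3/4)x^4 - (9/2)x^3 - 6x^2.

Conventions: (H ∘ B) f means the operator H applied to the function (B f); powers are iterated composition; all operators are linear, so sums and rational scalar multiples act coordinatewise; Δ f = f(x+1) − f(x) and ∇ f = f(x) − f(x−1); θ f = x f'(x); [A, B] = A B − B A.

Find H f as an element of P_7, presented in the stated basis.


the result is g(x) = -9x^3 + 48x + 45/2

Δ f = 3x^3 - 9x^2 - (45/2)x - 39/4
θ Δ f = 9x^3 - 18x^2 - (45/2)x
θ f = 3x^4 - (27/2)x^3 - 12x^2
Δ θ f = 12x^3 - (45/2)x^2 - (105/2)x - 45/2
[θ, Δ] f = -3x^3 + (9/2)x^2 + 30x + 45/2
θ [θ, Δ] f = -9x^3 + 9x^2 + 30x
∇ [θ, Δ] f = -9x^2 + 18x + 45/2
(θ + ∇) [θ, Δ] f = -9x^3 + 48x + 45/2


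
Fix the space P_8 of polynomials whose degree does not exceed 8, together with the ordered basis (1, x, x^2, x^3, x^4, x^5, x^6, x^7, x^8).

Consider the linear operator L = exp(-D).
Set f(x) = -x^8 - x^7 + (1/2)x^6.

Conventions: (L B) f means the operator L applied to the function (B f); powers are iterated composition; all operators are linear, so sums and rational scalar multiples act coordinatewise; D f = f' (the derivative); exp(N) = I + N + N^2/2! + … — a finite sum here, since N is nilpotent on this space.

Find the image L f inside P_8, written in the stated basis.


order-1 term: 8x^7 + 7x^6 - 3x^5
order-2 term: -28x^6 - 21x^5 + (15/2)x^4
order-3 term: 56x^5 + 35x^4 - 10x^3
order-4 term: -70x^4 - 35x^3 + (15/2)x^2
order-5 term: 56x^3 + 21x^2 - 3x
order-6 term: -28x^2 - 7x + 1/2
order-7 term: 8x + 1
order-8 term: -1
the series for exp(-D) f terminates at order 8
exp(-D) f = -x^8 + 7x^7 - (41/2)x^6 + 32x^5 - (55/2)x^4 + 11x^3 + (1/2)x^2 - 2x + 1/2

the image equals g(x) = -x^8 + 7x^7 - (41/2)x^6 + 32x^5 - (55/2)x^4 + 11x^3 + (1/2)x^2 - 2x + 1/2


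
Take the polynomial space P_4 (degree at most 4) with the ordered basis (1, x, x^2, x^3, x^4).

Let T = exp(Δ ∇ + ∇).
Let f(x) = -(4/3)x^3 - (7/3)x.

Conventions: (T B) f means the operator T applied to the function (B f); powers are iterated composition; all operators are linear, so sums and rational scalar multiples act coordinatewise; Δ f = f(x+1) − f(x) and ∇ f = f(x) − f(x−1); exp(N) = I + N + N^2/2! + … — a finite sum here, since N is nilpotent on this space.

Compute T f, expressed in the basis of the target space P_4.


order-1 term: -4x^2 - 4x - 11/3
order-2 term: -4x - 4
order-3 term: -4/3
the series for exp(Δ ∇ + ∇) f terminates at order 3
exp(Δ ∇ + ∇) f = -(4/3)x^3 - 4x^2 - (31/3)x - 9

g(x) = -(4/3)x^3 - 4x^2 - (31/3)x - 9


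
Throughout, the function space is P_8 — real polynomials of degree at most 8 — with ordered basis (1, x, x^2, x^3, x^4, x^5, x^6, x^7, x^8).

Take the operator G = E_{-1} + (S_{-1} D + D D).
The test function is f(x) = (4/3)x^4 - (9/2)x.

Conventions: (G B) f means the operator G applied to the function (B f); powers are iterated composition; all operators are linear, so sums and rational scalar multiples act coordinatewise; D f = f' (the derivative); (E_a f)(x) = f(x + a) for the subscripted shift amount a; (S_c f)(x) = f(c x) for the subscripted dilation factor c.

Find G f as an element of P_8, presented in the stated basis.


E_{-1} f = (4/3)x^4 - (16/3)x^3 + 8x^2 - (59/6)x + 35/6
D f = (16/3)x^3 - 9/2
S_{-1} D f = -(16/3)x^3 - 9/2
D f = (16/3)x^3 - 9/2
D D f = 16x^2
(S_{-1} D + D D) f = -(16/3)x^3 + 16x^2 - 9/2
(E_{-1} + (S_{-1} D + D D)) f = (4/3)x^4 - (32/3)x^3 + 24x^2 - (59/6)x + 4/3

g(x) = (4/3)x^4 - (32/3)x^3 + 24x^2 - (59/6)x + 4/3


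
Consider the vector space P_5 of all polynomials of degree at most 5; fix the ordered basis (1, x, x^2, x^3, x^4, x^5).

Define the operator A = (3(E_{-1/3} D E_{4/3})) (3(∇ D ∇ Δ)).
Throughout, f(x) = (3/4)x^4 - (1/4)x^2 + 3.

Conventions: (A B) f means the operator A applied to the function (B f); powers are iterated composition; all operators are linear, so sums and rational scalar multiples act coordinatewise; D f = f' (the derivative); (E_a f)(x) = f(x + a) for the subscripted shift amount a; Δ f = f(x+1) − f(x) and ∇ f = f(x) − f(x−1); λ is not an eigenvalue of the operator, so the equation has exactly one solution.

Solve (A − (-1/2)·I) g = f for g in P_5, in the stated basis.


write g with unknown coordinates in the stated basis and equate coefficients in (A − (-1/2)·I) g = f
solving from the highest basis element down gives g = (3/2)x^4 - (1/2)x^2 + 6
check: A g = 0
so A g − (-1/2)·g = (3/4)x^4 - (1/4)x^2 + 3 = f ✓

g(x) = (3/2)x^4 - (1/2)x^2 + 6


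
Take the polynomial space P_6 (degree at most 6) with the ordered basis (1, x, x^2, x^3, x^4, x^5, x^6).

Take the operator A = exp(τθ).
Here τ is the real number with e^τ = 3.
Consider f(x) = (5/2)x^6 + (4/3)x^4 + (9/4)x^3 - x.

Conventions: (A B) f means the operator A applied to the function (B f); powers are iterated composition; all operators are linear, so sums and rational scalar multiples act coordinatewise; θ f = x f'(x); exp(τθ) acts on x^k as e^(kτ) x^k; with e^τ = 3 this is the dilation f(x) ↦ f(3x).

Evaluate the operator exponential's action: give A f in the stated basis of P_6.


exp(τθ) x^k = e^(kτ) x^k; with e^τ = 3 this sends x^k to 3^k x^k
x ↦ 3 x
x^3 ↦ 27 x^3
x^4 ↦ 81 x^4
x^6 ↦ 729 x^6
applying this coordinatewise to f: exp(τθ) f = (3645/2)x^6 + 108x^4 + (243/4)x^3 - 3x

g(x) = (3645/2)x^6 + 108x^4 + (243/4)x^3 - 3x


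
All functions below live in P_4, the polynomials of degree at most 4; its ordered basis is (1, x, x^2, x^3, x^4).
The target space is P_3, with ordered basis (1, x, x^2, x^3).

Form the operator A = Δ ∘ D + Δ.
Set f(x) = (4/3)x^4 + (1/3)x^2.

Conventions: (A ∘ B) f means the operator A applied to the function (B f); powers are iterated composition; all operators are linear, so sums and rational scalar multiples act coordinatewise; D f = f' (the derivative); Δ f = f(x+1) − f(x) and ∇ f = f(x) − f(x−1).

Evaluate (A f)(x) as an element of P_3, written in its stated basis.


D f = (16/3)x^3 + (2/3)x
Δ D f = 16x^2 + 16x + 6
Δ f = (16/3)x^3 + 8x^2 + 6x + 5/3
(Δ ∘ D + Δ) f = (16/3)x^3 + 24x^2 + 22x + 23/3

g(x) = (16/3)x^3 + 24x^2 + 22x + 23/3


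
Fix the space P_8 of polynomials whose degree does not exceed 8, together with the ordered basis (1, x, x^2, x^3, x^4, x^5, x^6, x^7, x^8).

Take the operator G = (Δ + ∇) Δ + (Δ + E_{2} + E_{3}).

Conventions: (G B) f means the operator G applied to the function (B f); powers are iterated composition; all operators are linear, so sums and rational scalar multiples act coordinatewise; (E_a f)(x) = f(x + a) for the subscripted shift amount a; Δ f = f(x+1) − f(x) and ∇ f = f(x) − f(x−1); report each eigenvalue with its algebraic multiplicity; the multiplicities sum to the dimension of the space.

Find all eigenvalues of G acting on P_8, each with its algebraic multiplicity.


λ = 2 (multiplicity 9)

image of 1: 2
image of x: 2x + 6
image of x^2: 2x^2 + 12x + 18
image of x^3: 2x^3 + 18x^2 + 54x + 42
image of x^4: 2x^4 + 24x^3 + 108x^2 + 168x + 114
image of x^5: 2x^5 + 30x^4 + 180x^3 + 420x^2 + 570x + 306
image of x^6: 2x^6 + 36x^5 + 270x^4 + 840x^3 + 1710x^2 + 1836x + 858
image of x^7: 2x^7 + 42x^6 + 378x^5 + 1470x^4 + 3990x^3 + 6426x^2 + 6006x + 2442
image of x^8: 2x^8 + 48x^7 + 504x^6 + 2352x^5 + 7980x^4 + 17136x^3 + 24024x^2 + 19536x + 7074
the matrix is upper triangular; its diagonal is (2, 2, 2, 2, 2, 2, 2, 2, 2)
for a triangular matrix the eigenvalues are the diagonal entries, with algebraic multiplicity their repetition count


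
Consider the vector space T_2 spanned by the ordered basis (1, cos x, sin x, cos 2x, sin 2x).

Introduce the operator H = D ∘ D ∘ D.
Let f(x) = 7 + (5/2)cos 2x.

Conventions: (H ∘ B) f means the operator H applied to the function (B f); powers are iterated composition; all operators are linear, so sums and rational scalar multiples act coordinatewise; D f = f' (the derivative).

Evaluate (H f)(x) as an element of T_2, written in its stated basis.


the result is g(x) = 20sin 2x

D f = -5sin 2x
D D f = -10cos 2x
D D D f = 20sin 2x


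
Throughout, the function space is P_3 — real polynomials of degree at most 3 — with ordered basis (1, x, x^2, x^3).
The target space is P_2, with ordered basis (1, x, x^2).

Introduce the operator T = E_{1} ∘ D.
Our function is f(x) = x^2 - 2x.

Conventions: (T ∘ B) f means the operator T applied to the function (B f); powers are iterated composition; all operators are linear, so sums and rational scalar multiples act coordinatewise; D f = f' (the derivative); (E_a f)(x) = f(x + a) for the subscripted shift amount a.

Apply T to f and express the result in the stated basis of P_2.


the result is g(x) = 2x

D f = 2x - 2
E_{1} D f = 2x


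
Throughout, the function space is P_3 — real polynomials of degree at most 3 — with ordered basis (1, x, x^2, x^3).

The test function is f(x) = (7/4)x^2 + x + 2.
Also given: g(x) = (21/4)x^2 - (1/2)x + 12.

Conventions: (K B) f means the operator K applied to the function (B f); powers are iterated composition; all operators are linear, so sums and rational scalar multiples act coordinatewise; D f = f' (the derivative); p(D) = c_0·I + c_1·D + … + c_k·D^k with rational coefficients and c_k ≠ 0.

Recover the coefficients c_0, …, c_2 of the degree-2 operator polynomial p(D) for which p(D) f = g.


p(D) = 3·I − D + 2·D^2, i.e. c_0 = 3, c_1 = -1, c_2 = 2

D^0 f = (7/4)x^2 + x + 2
D^1 f = (7/2)x + 1
D^2 f = 7/2
matching coefficients of g against c_0 f + c_1 Df + … from the top degree down determines the c_i
solution: c_0 = 3, c_1 = -1, c_2 = 2


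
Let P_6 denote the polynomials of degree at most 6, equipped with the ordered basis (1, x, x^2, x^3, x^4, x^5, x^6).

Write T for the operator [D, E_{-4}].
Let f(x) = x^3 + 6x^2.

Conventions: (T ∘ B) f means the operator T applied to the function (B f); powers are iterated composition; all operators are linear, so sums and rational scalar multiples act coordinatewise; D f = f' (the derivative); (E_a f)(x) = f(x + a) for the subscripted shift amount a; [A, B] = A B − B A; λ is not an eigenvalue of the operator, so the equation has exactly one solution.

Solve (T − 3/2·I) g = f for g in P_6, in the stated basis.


the result is g(x) = -(2/3)x^3 - 4x^2

write g with unknown coordinates in the stated basis and equate coefficients in (T − 3/2·I) g = f
solving from the highest basis element down gives g = -(2/3)x^3 - 4x^2
check: T g = 0
so T g − 3/2·g = x^3 + 6x^2 = f ✓


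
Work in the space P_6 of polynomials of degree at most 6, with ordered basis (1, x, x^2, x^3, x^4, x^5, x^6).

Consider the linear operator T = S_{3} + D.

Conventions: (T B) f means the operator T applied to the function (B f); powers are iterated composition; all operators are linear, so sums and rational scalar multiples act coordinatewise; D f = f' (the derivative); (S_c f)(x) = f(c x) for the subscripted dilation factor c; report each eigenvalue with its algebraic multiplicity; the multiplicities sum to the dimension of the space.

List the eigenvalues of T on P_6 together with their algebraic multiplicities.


image of 1: 1
image of x: 3x + 1
image of x^2: 9x^2 + 2x
image of x^3: 27x^3 + 3x^2
image of x^4: 81x^4 + 4x^3
image of x^5: 243x^5 + 5x^4
image of x^6: 729x^6 + 6x^5
the matrix is upper triangular; its diagonal is (1, 3, 9, 27, 81, 243, 729)
for a triangular matrix the eigenvalues are the diagonal entries, with algebraic multiplicity their repetition count

λ = 1 (multiplicity 1), λ = 3 (multiplicity 1), λ = 9 (multiplicity 1), λ = 27 (multiplicity 1), λ = 81 (multiplicity 1), λ = 243 (multiplicity 1), λ = 729 (multiplicity 1)
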